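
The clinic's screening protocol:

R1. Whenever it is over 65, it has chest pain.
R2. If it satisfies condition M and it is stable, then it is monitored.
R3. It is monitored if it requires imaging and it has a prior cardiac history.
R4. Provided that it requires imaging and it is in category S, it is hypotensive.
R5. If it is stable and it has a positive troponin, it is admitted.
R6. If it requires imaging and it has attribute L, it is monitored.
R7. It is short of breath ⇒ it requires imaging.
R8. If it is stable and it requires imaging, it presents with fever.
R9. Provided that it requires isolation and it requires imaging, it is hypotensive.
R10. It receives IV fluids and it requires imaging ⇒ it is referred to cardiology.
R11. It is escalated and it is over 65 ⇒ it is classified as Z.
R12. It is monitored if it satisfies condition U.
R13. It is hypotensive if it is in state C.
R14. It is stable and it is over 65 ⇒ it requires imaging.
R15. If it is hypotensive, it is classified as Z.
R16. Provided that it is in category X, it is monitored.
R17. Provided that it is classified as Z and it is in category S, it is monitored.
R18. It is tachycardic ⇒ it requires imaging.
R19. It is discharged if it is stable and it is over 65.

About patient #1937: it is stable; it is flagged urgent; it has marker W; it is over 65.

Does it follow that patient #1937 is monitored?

No

Forward chaining from the given facts derives: has chest pain, requires imaging, is discharged, presents with fever.
Rules concluding "it is monitored": R2 needs "it satisfies condition M"; R3 needs "it has a prior cardiac history"; R6 needs "it has attribute L"; R12 needs "it satisfies condition U"; R16 needs "it is in category X"; R17 needs "it is classified as Z" — none of these are established.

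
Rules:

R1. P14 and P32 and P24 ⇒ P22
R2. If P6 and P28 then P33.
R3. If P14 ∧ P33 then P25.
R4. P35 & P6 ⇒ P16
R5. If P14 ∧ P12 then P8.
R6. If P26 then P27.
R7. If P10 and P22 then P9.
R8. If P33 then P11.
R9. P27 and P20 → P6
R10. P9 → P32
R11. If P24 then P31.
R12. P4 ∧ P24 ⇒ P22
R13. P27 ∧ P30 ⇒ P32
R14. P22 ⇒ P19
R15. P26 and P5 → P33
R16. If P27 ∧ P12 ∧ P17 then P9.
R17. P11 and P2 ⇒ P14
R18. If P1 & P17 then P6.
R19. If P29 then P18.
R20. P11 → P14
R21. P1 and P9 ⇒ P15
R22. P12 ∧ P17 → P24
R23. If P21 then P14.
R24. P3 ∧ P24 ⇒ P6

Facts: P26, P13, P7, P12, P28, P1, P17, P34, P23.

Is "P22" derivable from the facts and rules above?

Yes

P27  (by R6: P26)
P9  (by R16: P27, P12, P17)
P6  (by R18: P1, P17)
P24  (by R22: P12, P17)
P33  (by R2: P6, P28)
P11  (by R8: P33)
P32  (by R10: P9)
P14  (by R20: P11)
P22  (by R1: P14, P32, P24)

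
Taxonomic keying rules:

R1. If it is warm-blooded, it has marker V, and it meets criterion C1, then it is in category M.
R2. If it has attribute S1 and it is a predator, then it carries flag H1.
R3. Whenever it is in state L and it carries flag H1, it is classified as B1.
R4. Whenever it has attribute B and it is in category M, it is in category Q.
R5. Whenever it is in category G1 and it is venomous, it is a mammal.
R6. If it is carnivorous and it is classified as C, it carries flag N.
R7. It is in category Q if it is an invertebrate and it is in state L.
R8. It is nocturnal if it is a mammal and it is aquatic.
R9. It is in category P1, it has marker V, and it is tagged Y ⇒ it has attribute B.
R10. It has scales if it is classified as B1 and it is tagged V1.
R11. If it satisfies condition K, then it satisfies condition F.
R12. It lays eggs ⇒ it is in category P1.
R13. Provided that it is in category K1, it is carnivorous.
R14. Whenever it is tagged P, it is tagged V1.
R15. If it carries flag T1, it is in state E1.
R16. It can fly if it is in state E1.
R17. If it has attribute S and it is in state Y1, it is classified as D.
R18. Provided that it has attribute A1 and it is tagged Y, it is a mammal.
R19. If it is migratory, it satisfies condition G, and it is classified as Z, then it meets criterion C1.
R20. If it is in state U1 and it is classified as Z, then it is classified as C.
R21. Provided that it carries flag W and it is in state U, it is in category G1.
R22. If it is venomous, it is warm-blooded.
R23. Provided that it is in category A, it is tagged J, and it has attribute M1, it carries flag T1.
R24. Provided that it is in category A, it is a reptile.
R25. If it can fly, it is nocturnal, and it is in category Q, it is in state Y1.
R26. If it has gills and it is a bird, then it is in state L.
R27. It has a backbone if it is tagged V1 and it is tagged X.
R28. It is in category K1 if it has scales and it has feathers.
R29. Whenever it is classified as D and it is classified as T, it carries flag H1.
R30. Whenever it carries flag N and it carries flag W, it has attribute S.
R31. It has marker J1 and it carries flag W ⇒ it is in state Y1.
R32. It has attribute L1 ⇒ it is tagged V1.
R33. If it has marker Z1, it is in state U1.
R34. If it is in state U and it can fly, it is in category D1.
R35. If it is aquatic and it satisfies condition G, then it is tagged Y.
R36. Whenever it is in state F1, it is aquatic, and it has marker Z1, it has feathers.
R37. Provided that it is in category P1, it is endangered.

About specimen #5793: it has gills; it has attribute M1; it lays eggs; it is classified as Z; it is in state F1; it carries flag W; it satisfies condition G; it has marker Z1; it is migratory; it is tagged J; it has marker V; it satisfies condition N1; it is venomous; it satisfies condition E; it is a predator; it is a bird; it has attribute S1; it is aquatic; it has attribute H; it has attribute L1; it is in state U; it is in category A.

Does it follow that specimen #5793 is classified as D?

Yes

By R2 (it has attribute S1, it is a predator): it carries flag H1.
By R12 (it lays eggs): it is in category P1.
By R19 (it is migratory, it satisfies condition G, it is classified as Z): it meets criterion C1.
By R21 (it carries flag W, it is in state U): it is in category G1.
By R22 (it is venomous): it is warm-blooded.
By R23 (it is in category A, it is tagged J, it has attribute M1): it carries flag T1.
By R26 (it has gills, it is a bird): it is in state L.
By R32 (it has attribute L1): it is tagged V1.
By R33 (it has marker Z1): it is in state U1.
By R35 (it is aquatic, it satisfies condition G): it is tagged Y.
By R36 (it is in state F1, it is aquatic, it has marker Z1): it has feathers.
By R1 (it is warm-blooded, it has marker V, it meets criterion C1): it is in category M.
By R3 (it is in state L, it carries flag H1): it is classified as B1.
By R5 (it is in category G1, it is venomous): it is a mammal.
By R8 (it is a mammal, it is aquatic): it is nocturnal.
By R9 (it is in category P1, it has marker V, it is tagged Y): it has attribute B.
By R10 (it is classified as B1, it is tagged V1): it has scales.
By R15 (it carries flag T1): it is in state E1.
By R16 (it is in state E1): it can fly.
By R20 (it is in state U1, it is classified as Z): it is classified as C.
By R28 (it has scales, it has feathers): it is in category K1.
By R4 (it has attribute B, it is in category M): it is in category Q.
By R13 (it is in category K1): it is carnivorous.
By R25 (it can fly, it is nocturnal, it is in category Q): it is in state Y1.
By R6 (it is carnivorous, it is classified as C): it carries flag N.
By R30 (it carries flag N, it carries flag W): it has attribute S.
By R17 (it has attribute S, it is in state Y1): it is classified as D.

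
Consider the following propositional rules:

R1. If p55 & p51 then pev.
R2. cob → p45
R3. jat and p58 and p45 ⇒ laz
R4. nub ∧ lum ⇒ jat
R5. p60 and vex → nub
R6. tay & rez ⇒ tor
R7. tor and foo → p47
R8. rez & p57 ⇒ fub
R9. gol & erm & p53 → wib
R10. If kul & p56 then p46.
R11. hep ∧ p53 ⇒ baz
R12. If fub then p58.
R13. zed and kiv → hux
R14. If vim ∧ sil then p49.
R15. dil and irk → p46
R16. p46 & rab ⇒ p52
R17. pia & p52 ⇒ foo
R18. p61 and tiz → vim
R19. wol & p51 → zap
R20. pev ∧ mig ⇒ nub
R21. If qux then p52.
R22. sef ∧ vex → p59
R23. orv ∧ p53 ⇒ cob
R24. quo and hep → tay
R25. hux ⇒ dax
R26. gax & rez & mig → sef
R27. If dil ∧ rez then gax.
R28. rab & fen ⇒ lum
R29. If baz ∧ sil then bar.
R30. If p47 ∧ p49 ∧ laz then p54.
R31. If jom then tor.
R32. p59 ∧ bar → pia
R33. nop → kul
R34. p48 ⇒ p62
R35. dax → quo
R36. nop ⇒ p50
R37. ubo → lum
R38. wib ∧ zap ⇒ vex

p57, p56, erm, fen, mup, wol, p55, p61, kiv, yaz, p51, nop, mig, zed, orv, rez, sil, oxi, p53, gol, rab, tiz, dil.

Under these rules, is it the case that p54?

No

Forward chaining from the given facts derives: pev, fub, wib, p58, hux, vim, zap, nub, cob, dax, gax, lum, kul, quo, p50, vex, p45, jat, p46, p49, p52, sef, laz, p59.
The only rule concluding p54 is R30, which needs p47; that is never established.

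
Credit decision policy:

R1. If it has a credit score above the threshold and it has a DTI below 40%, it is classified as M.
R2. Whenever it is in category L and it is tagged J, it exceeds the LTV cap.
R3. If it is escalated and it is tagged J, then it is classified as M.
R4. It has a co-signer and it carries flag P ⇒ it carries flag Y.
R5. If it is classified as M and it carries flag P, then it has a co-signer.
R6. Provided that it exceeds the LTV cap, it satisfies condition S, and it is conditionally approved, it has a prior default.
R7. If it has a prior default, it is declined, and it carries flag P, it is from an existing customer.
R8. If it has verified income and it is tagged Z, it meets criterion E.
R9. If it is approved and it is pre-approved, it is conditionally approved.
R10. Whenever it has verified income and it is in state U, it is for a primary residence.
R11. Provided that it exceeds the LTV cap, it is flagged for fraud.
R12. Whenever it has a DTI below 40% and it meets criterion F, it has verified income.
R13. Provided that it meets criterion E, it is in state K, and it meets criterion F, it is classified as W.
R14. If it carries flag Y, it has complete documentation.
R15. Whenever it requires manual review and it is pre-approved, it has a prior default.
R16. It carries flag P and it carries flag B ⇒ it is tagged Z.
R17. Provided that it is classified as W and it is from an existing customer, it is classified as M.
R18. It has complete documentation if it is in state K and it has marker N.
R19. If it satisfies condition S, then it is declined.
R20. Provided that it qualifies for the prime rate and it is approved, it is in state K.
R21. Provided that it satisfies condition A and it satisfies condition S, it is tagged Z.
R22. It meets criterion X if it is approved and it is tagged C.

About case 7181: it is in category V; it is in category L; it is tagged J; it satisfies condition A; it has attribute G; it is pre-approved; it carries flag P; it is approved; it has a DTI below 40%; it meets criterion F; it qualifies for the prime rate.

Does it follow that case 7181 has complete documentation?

Forward chaining from the given facts derives: exceeds the LTV cap, is conditionally approved, is flagged for fraud, has verified income, is in state K.
Rules concluding "it has complete documentation": R14 needs "it carries flag Y"; R18 needs "it has marker N" — none of these are established.

No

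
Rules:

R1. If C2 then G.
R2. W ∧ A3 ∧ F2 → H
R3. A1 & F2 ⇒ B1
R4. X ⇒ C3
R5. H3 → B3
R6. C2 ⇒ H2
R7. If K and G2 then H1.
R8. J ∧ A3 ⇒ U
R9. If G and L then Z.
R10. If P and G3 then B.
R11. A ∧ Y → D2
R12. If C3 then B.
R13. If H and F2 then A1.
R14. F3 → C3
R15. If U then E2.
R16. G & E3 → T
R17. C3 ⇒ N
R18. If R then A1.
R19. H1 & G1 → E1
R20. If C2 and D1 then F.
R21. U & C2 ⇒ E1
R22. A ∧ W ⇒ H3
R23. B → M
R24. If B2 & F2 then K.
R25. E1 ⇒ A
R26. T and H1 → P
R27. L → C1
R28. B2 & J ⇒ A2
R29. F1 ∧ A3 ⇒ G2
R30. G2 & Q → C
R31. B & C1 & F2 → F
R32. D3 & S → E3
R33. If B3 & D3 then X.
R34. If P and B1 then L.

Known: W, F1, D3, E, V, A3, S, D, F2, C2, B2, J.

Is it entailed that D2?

Forward chaining from the given facts derives: G, H, H2, U, A1, E2, E1, K, A, A2, G2, E3, B1, H1, T, H3, P, L, B3, Z, C1, X, C3, B, N, M, F.
The only rule concluding D2 is R11, which needs Y; that is never established.

No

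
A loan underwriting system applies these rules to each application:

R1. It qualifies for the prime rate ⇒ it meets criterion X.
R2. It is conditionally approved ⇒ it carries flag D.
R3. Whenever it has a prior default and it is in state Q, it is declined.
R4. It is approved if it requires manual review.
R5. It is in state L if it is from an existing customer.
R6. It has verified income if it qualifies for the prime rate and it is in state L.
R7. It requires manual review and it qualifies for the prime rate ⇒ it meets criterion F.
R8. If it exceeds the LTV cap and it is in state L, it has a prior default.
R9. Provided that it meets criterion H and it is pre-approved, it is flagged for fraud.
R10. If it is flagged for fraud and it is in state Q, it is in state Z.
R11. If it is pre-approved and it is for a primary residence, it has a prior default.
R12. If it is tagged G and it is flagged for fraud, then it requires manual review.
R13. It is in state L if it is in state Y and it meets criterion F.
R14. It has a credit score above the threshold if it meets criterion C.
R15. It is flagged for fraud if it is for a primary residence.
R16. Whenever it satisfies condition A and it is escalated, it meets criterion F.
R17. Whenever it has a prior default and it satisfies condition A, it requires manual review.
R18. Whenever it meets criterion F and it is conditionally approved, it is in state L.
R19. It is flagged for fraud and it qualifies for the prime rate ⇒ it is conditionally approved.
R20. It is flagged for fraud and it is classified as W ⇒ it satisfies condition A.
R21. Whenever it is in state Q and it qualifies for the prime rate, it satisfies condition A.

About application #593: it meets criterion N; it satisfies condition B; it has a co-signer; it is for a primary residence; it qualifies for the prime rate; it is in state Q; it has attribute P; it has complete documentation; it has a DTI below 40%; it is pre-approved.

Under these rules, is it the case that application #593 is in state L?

By R11 (it is pre-approved, it is for a primary residence): it has a prior default.
By R15 (it is for a primary residence): it is flagged for fraud.
By R19 (it is flagged for fraud, it qualifies for the prime rate): it is conditionally approved.
By R21 (it is in state Q, it qualifies for the prime rate): it satisfies condition A.
By R17 (it has a prior default, it satisfies condition A): it requires manual review.
By R7 (it requires manual review, it qualifies for the prime rate): it meets criterion F.
By R18 (it meets criterion F, it is conditionally approved): it is in state L.

Yes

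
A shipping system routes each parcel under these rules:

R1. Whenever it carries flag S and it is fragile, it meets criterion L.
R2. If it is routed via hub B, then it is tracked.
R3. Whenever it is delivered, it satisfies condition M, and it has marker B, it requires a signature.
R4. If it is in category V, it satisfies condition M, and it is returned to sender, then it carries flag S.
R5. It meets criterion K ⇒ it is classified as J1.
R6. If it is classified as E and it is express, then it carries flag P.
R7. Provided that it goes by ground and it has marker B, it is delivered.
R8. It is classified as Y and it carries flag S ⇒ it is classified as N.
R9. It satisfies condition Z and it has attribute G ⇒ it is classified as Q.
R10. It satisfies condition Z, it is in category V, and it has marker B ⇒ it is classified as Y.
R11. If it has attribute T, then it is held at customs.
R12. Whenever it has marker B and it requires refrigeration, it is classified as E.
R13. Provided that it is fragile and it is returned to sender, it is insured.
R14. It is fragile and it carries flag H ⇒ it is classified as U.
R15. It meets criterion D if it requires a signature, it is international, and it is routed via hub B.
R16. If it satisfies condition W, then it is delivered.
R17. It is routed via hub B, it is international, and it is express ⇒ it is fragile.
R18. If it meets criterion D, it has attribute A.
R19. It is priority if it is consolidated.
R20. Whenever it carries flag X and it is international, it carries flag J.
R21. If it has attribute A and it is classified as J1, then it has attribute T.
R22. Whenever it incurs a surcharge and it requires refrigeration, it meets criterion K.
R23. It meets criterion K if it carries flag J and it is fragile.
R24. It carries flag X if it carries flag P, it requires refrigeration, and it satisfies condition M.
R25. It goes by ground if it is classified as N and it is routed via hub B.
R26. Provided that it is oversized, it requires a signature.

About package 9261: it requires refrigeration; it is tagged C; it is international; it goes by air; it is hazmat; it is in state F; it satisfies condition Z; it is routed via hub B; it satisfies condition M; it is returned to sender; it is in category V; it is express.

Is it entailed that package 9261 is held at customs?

No

Forward chaining from the given facts derives: is tracked, carries flag S, is fragile, meets criterion L, is insured.
The only rule concluding "it is held at customs" is R11, which needs "it has attribute T"; that is never established.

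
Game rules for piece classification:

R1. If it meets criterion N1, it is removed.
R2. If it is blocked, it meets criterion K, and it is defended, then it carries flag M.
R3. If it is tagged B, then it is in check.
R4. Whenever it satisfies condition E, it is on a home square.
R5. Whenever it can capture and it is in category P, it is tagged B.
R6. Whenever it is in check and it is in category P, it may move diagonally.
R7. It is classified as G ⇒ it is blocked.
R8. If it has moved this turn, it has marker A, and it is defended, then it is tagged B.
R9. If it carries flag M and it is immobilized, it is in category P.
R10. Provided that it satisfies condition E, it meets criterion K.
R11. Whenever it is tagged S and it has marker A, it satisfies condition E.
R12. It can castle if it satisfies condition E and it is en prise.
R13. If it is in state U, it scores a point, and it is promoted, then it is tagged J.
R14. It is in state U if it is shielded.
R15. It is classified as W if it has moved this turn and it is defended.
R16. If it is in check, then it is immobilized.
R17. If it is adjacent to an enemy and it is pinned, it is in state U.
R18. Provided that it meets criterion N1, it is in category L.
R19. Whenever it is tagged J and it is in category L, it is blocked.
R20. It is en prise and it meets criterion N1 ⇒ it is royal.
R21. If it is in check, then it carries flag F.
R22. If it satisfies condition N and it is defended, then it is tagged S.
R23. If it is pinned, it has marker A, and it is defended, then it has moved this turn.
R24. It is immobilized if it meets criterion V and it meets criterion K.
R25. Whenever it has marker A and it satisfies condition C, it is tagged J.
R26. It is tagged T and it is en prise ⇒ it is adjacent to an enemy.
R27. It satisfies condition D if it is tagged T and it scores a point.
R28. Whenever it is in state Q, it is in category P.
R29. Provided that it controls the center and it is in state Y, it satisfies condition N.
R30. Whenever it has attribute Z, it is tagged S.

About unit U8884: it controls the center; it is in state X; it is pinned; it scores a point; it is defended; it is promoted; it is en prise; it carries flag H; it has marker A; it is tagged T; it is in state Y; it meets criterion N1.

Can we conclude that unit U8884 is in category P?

Yes

By R18 (it meets criterion N1): it is in category L.
By R23 (it is pinned, it has marker A, it is defended): it has moved this turn.
By R26 (it is tagged T, it is en prise): it is adjacent to an enemy.
By R29 (it controls the center, it is in state Y): it satisfies condition N.
By R8 (it has moved this turn, it has marker A, it is defended): it is tagged B.
By R17 (it is adjacent to an enemy, it is pinned): it is in state U.
By R22 (it satisfies condition N, it is defended): it is tagged S.
By R3 (it is tagged B): it is in check.
By R11 (it is tagged S, it has marker A): it satisfies condition E.
By R13 (it is in state U, it scores a point, it is promoted): it is tagged J.
By R16 (it is in check): it is immobilized.
By R19 (it is tagged J, it is in category L): it is blocked.
By R10 (it satisfies condition E): it meets criterion K.
By R2 (it is blocked, it meets criterion K, it is defended): it carries flag M.
By R9 (it carries flag M, it is immobilized): it is in category P.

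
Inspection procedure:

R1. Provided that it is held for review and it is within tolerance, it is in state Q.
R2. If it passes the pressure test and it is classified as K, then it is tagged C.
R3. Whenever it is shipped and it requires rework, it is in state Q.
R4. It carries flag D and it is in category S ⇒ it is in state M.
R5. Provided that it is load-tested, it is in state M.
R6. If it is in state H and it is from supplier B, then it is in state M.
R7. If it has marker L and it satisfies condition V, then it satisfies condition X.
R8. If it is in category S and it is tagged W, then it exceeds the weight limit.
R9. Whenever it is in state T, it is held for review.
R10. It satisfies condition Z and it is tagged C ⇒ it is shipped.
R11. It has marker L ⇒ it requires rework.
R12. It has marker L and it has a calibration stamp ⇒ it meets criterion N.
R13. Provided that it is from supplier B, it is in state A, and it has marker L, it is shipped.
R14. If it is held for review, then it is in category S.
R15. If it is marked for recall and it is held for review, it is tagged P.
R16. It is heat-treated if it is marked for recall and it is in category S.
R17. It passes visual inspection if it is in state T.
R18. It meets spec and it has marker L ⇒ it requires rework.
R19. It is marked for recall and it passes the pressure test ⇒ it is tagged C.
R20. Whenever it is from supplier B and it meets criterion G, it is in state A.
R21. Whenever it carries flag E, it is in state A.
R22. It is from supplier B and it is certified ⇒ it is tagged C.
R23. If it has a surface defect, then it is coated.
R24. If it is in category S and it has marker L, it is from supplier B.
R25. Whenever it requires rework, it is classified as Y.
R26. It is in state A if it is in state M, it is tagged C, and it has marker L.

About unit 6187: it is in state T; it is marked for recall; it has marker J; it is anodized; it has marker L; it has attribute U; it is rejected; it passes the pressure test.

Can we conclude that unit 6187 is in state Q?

No

Forward chaining from the given facts derives: is held for review, requires rework, is in category S, is tagged P, is heat-treated, passes visual inspection, is tagged C, is from supplier B, is classified as Y.
Rules concluding "it is in state Q": R1 needs "it is within tolerance"; R3 needs "it is shipped" — none of these are established.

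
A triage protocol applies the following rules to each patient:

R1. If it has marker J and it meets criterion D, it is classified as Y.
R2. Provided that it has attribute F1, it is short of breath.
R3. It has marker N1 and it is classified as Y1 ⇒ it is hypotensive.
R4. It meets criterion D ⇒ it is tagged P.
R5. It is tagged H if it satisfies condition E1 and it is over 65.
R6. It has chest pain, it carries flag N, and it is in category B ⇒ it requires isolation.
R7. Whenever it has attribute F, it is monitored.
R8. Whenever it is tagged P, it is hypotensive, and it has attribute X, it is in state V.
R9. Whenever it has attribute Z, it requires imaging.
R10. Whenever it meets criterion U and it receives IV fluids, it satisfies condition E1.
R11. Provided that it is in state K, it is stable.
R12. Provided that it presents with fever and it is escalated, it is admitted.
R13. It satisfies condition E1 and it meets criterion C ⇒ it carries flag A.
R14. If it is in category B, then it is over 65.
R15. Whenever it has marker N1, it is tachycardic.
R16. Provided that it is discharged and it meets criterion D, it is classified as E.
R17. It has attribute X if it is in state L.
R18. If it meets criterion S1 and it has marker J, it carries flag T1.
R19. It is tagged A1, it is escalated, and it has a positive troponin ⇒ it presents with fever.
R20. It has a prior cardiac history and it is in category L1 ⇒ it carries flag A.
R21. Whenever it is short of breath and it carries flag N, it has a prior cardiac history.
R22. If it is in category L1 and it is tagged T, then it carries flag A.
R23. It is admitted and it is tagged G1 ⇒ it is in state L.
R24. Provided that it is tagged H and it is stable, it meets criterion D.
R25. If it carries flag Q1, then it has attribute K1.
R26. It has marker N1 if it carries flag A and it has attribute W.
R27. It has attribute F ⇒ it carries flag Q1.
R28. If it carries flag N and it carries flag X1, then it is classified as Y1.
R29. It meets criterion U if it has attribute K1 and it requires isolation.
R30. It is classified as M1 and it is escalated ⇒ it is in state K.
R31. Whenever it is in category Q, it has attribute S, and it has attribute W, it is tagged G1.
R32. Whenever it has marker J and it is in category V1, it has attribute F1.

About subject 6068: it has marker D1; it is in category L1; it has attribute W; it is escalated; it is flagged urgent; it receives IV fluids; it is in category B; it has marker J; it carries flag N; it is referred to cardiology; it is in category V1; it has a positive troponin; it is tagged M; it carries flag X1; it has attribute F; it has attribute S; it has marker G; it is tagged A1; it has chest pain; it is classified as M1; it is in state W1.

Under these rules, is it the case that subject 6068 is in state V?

Forward chaining from the given facts derives: requires isolation, is monitored, is over 65, presents with fever, carries flag Q1, is classified as Y1, is in state K, has attribute F1, is short of breath, is stable, is admitted, has a prior cardiac history, has attribute K1, meets criterion U, satisfies condition E1, carries flag A, has marker N1, is hypotensive, is tagged H, is tachycardic, meets criterion D, is classified as Y, is tagged P.
The only rule concluding "it is in state V" is R8, which needs "it has attribute X"; that is never established.

No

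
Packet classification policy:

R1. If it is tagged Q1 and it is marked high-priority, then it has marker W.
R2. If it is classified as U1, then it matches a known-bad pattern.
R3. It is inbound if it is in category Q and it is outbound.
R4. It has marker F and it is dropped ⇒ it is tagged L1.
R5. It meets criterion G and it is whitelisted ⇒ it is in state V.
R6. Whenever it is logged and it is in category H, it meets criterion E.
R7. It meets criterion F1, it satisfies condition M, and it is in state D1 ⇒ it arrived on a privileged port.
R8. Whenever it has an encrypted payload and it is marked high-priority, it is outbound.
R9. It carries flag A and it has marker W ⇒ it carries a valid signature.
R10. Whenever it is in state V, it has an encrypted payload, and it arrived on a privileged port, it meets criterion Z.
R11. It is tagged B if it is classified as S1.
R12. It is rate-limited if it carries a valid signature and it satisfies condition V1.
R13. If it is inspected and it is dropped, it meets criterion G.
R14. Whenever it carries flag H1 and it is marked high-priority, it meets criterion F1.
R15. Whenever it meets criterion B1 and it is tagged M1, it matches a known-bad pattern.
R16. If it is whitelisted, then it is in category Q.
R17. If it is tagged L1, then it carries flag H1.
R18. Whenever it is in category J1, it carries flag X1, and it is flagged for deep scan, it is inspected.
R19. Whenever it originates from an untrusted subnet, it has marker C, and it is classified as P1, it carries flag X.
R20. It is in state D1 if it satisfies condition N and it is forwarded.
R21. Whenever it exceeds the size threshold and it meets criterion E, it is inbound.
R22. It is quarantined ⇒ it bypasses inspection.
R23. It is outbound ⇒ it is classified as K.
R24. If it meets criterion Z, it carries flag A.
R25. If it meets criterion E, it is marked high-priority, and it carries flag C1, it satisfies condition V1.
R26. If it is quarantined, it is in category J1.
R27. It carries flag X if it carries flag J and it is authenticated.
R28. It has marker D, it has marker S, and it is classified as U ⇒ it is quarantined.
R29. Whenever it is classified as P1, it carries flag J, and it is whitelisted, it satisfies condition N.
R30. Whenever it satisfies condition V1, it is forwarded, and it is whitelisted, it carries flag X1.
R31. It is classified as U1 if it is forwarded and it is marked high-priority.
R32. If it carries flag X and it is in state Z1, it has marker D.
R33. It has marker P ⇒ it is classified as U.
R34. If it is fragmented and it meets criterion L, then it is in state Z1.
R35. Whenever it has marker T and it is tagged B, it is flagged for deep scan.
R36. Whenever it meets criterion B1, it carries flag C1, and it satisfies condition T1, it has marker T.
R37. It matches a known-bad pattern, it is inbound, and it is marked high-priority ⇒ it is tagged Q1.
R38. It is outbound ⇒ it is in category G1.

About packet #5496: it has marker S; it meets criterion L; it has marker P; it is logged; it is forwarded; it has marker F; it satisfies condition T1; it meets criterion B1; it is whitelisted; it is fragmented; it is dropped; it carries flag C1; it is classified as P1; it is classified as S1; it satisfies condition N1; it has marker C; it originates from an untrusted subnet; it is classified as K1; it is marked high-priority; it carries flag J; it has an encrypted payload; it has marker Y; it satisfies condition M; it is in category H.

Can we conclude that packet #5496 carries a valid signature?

By R4 (it has marker F, it is dropped): it is tagged L1.
By R6 (it is logged, it is in category H): it meets criterion E.
By R8 (it has an encrypted payload, it is marked high-priority): it is outbound.
By R11 (it is classified as S1): it is tagged B.
By R16 (it is whitelisted): it is in category Q.
By R17 (it is tagged L1): it carries flag H1.
By R19 (it originates from an untrusted subnet, it has marker C, it is classified as P1): it carries flag X.
By R25 (it meets criterion E, it is marked high-priority, it carries flag C1): it satisfies condition V1.
By R29 (it is classified as P1, it carries flag J, it is whitelisted): it satisfies condition N.
By R30 (it satisfies condition V1, it is forwarded, it is whitelisted): it carries flag X1.
By R31 (it is forwarded, it is marked high-priority): it is classified as U1.
By R33 (it has marker P): it is classified as U.
By R34 (it is fragmented, it meets criterion L): it is in state Z1.
By R36 (it meets criterion B1, it carries flag C1, it satisfies condition T1): it has marker T.
By R2 (it is classified as U1): it matches a known-bad pattern.
By R3 (it is in category Q, it is outbound): it is inbound.
By R14 (it carries flag H1, it is marked high-priority): it meets criterion F1.
By R20 (it satisfies condition N, it is forwarded): it is in state D1.
By R32 (it carries flag X, it is in state Z1): it has marker D.
By R35 (it has marker T, it is tagged B): it is flagged for deep scan.
By R37 (it matches a known-bad pattern, it is inbound, it is marked high-priority): it is tagged Q1.
By R1 (it is tagged Q1, it is marked high-priority): it has marker W.
By R7 (it meets criterion F1, it satisfies condition M, it is in state D1): it arrived on a privileged port.
By R28 (it has marker D, it has marker S, it is classified as U): it is quarantined.
By R26 (it is quarantined): it is in category J1.
By R18 (it is in category J1, it carries flag X1, it is flagged for deep scan): it is inspected.
By R13 (it is inspected, it is dropped): it meets criterion G.
By R5 (it meets criterion G, it is whitelisted): it is in state V.
By R10 (it is in state V, it has an encrypted payload, it arrived on a privileged port): it meets criterion Z.
By R24 (it meets criterion Z): it carries flag A.
By R9 (it carries flag A, it has marker W): it carries a valid signature.

Yes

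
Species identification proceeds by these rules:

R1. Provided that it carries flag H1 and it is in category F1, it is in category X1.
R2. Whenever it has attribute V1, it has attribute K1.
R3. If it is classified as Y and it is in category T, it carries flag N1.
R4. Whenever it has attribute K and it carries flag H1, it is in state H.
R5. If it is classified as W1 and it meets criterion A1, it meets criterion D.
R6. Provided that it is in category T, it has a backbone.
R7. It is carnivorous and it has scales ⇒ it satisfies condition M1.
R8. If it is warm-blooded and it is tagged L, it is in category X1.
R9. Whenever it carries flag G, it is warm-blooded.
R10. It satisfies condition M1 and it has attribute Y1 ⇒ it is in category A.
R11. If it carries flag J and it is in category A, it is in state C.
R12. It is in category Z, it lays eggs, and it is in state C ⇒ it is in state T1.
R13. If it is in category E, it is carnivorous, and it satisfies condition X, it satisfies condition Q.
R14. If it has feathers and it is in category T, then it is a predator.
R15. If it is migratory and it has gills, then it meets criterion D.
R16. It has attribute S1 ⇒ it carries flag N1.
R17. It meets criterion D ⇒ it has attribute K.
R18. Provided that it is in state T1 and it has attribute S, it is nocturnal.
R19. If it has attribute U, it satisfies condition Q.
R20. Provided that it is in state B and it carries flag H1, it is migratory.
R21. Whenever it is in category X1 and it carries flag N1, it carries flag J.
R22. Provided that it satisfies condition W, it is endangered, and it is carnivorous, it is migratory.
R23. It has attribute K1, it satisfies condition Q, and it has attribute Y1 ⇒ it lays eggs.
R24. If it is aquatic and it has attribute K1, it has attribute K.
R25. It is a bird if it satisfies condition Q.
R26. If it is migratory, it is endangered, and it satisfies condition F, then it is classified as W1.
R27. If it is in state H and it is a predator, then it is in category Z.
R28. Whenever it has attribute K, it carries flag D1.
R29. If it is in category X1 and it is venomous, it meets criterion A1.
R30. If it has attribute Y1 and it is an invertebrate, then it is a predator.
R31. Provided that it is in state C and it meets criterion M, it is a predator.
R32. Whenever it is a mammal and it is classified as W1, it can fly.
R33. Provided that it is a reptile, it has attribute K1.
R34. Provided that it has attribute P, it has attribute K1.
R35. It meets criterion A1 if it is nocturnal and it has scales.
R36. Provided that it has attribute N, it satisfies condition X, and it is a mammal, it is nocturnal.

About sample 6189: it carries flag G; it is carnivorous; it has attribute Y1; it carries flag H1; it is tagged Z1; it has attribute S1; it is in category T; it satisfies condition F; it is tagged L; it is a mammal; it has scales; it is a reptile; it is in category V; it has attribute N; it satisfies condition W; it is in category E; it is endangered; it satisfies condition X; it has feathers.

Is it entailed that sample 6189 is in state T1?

By R7 (it is carnivorous, it has scales): it satisfies condition M1.
By R9 (it carries flag G): it is warm-blooded.
By R10 (it satisfies condition M1, it has attribute Y1): it is in category A.
By R13 (it is in category E, it is carnivorous, it satisfies condition X): it satisfies condition Q.
By R14 (it has feathers, it is in category T): it is a predator.
By R16 (it has attribute S1): it carries flag N1.
By R22 (it satisfies condition W, it is endangered, it is carnivorous): it is migratory.
By R26 (it is migratory, it is endangered, it satisfies condition F): it is classified as W1.
By R33 (it is a reptile): it has attribute K1.
By R36 (it has attribute N, it satisfies condition X, it is a mammal): it is nocturnal.
By R8 (it is warm-blooded, it is tagged L): it is in category X1.
By R21 (it is in category X1, it carries flag N1): it carries flag J.
By R23 (it has attribute K1, it satisfies condition Q, it has attribute Y1): it lays eggs.
By R35 (it is nocturnal, it has scales): it meets criterion A1.
By R5 (it is classified as W1, it meets criterion A1): it meets criterion D.
By R11 (it carries flag J, it is in category A): it is in state C.
By R17 (it meets criterion D): it has attribute K.
By R4 (it has attribute K, it carries flag H1): it is in state H.
By R27 (it is in state H, it is a predator): it is in category Z.
By R12 (it is in category Z, it lays eggs, it is in state C): it is in state T1.

Yes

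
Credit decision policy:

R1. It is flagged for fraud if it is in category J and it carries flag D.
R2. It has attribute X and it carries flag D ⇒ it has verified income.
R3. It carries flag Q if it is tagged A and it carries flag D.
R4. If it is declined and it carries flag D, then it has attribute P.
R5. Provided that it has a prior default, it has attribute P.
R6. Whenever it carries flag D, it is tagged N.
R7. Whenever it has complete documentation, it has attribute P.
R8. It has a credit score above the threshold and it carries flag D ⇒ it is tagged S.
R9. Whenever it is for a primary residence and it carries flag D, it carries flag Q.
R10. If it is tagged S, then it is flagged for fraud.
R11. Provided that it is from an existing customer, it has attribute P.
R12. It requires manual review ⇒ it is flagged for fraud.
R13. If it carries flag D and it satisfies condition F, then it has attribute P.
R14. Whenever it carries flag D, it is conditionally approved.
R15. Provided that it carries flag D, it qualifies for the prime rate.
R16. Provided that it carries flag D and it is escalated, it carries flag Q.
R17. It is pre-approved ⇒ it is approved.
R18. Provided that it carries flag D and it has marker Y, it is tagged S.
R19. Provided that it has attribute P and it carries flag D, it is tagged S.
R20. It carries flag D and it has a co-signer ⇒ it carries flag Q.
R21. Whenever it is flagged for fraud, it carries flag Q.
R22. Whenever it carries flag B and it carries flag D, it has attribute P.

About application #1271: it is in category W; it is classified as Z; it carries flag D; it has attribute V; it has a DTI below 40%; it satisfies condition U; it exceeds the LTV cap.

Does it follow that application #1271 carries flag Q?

Forward chaining from the given facts derives: is tagged N, is conditionally approved, qualifies for the prime rate.
Rules concluding "it carries flag Q": R3 needs "it is tagged A"; R9 needs "it is for a primary residence"; R16 needs "it is escalated"; R20 needs "it has a co-signer"; R21 needs "it is flagged for fraud" — none of these are established.

No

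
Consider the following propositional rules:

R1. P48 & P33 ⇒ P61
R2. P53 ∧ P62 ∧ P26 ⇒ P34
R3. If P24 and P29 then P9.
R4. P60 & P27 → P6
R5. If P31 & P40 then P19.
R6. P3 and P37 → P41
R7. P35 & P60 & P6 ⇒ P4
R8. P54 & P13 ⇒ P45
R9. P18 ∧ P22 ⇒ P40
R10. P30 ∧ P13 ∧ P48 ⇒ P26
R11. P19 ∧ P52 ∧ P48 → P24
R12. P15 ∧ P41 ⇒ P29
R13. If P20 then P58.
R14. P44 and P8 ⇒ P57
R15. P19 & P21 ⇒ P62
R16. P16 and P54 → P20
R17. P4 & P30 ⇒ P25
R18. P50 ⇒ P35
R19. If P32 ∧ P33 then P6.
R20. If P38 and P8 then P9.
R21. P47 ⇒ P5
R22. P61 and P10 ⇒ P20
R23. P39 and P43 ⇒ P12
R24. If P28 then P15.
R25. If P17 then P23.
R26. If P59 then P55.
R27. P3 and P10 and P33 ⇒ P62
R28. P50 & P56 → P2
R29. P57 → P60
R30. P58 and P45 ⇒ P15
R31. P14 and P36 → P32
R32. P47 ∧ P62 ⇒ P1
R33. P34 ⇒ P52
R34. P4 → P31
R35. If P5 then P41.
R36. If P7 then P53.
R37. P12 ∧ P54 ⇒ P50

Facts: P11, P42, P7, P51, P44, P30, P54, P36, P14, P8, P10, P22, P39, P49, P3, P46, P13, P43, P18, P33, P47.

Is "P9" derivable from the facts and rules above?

Forward chaining from the given facts derives: P45, P40, P57, P5, P12, P62, P60, P32, P1, P41, P53, P50, P35, P6, P4, P25, P31, P19.
Rules concluding P9: R3 needs P24; R20 needs P38 — none of these are established.

No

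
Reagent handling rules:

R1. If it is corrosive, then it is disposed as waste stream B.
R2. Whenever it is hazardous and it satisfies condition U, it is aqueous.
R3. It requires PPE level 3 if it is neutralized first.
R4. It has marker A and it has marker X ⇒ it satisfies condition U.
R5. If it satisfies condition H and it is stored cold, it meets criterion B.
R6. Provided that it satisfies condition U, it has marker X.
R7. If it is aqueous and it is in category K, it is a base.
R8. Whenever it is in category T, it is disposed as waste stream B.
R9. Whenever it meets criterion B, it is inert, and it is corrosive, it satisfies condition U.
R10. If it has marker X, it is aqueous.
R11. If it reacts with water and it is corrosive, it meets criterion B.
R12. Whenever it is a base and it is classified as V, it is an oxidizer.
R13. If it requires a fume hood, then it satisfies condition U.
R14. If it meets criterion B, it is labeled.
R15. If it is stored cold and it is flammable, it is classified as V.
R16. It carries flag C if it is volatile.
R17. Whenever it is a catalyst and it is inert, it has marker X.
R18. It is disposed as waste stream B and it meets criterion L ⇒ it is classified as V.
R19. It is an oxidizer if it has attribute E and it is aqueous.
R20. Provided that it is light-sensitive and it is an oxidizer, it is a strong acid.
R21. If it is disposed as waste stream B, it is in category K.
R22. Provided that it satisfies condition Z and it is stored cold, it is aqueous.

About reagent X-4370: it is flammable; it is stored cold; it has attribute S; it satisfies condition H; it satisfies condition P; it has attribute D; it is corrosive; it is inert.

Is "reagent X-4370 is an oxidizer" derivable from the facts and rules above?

By R1 (it is corrosive): it is disposed as waste stream B.
By R5 (it satisfies condition H, it is stored cold): it meets criterion B.
By R9 (it meets criterion B, it is inert, it is corrosive): it satisfies condition U.
By R15 (it is stored cold, it is flammable): it is classified as V.
By R21 (it is disposed as waste stream B): it is in category K.
By R6 (it satisfies condition U): it has marker X.
By R10 (it has marker X): it is aqueous.
By R7 (it is aqueous, it is in category K): it is a base.
By R12 (it is a base, it is classified as V): it is an oxidizer.

Yes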